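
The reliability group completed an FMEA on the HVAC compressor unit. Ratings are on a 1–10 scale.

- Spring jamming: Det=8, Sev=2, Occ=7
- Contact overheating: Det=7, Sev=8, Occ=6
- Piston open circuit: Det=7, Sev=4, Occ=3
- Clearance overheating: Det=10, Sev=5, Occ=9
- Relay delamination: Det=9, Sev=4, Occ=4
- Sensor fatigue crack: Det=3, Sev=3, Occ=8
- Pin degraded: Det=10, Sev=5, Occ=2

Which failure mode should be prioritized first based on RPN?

RPN = Severity × Occurrence × Detection:
  Spring jamming: 2 × 7 × 8 = 112
  Contact overheating: 8 × 6 × 7 = 336
  Piston open circuit: 4 × 3 × 7 = 84
  Clearance overheating: 5 × 9 × 10 = 450
  Relay delamination: 4 × 4 × 9 = 144
  Sensor fatigue crack: 3 × 8 × 3 = 72
  Pin degraded: 5 × 2 × 10 = 100
Highest RPN is 450 → Clearance overheating.

Clearance overheating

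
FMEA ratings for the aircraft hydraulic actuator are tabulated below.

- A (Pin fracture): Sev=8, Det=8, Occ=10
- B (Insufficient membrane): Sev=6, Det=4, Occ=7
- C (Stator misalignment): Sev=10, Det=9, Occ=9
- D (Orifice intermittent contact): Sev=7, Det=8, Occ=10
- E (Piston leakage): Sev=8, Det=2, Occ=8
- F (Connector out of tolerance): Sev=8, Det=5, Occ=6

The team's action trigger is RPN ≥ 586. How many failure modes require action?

RPN = Severity × Occurrence × Detection:
  A: 8 × 10 × 8 = 640
  B: 6 × 7 × 4 = 168
  C: 10 × 9 × 9 = 810
  D: 7 × 10 × 8 = 560
  E: 8 × 8 × 2 = 128
  F: 8 × 6 × 5 = 240
Modes with RPN ≥ 586: A (640), C (810) → 2.

2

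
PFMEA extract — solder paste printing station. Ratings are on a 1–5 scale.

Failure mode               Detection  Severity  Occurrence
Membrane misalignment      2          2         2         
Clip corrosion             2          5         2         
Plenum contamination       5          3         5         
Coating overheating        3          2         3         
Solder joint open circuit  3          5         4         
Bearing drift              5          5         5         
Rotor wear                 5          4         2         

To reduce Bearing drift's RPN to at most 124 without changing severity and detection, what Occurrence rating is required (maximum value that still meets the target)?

4

Bearing drift: S=5, O=5, D=5 → current RPN = 125.
Fixed product = 25. Need 25 × O ≤ 124, so O ≤ 124/25 = 4.96.
Maximum integer Occurrence rating = 4 (gives RPN 100; O=5 would give 125 > 124).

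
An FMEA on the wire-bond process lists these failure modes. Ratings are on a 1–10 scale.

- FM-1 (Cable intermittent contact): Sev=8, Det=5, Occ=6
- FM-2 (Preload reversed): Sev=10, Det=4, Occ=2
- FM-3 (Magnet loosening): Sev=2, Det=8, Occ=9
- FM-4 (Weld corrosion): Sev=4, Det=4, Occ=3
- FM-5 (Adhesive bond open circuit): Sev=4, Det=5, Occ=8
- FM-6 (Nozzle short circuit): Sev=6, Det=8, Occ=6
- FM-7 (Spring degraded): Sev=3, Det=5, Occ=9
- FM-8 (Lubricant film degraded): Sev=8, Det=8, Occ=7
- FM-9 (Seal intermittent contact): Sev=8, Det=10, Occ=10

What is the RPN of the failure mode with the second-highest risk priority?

448

RPN = Severity × Occurrence × Detection:
  FM-1: 8 × 6 × 5 = 240
  FM-2: 10 × 2 × 4 = 80
  FM-3: 2 × 9 × 8 = 144
  FM-4: 4 × 3 × 4 = 48
  FM-5: 4 × 8 × 5 = 160
  FM-6: 6 × 6 × 8 = 288
  FM-7: 3 × 9 × 5 = 135
  FM-8: 8 × 7 × 8 = 448
  FM-9: 8 × 10 × 10 = 800
Sorted descending: 800, 448, 288, 240, 160, 144, 135, 80, 48.
The second-highest RPN is 448 (FM-8).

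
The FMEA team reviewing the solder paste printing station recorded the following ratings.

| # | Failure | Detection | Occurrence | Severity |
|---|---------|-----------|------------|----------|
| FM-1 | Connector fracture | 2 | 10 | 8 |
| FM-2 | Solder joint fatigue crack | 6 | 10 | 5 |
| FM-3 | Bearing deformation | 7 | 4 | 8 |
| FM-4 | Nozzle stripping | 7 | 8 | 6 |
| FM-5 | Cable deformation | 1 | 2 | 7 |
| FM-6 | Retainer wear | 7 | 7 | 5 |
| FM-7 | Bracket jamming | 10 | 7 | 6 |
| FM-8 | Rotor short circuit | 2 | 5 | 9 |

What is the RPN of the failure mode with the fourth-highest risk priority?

RPN = Severity × Occurrence × Detection:
  FM-1: 8 × 10 × 2 = 160
  FM-2: 5 × 10 × 6 = 300
  FM-3: 8 × 4 × 7 = 224
  FM-4: 6 × 8 × 7 = 336
  FM-5: 7 × 2 × 1 = 14
  FM-6: 5 × 7 × 7 = 245
  FM-7: 6 × 7 × 10 = 420
  FM-8: 9 × 5 × 2 = 90
Sorted descending: 420, 336, 300, 245, 224, 160, 90, 14.
The fourth-highest RPN is 245 (FM-6).

245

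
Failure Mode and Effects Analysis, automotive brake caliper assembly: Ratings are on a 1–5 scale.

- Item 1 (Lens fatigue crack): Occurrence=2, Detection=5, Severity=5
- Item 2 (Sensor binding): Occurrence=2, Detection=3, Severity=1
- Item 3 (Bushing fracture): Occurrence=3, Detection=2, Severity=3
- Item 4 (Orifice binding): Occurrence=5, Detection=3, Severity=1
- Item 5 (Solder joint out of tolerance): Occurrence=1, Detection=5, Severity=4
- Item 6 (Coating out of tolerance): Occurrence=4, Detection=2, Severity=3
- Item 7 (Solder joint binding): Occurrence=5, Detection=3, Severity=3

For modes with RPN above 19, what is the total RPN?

RPN = Severity × Occurrence × Detection:
  Item 1: 5 × 2 × 5 = 50
  Item 2: 1 × 2 × 3 = 6
  Item 3: 3 × 3 × 2 = 18
  Item 4: 1 × 5 × 3 = 15
  Item 5: 4 × 1 × 5 = 20
  Item 6: 3 × 4 × 2 = 24
  Item 7: 3 × 5 × 3 = 45
RPN > 19: Item 1 (50), Item 5 (20), Item 6 (24), Item 7 (45).
Sum: 50 + 20 + 24 + 45 = 139.

139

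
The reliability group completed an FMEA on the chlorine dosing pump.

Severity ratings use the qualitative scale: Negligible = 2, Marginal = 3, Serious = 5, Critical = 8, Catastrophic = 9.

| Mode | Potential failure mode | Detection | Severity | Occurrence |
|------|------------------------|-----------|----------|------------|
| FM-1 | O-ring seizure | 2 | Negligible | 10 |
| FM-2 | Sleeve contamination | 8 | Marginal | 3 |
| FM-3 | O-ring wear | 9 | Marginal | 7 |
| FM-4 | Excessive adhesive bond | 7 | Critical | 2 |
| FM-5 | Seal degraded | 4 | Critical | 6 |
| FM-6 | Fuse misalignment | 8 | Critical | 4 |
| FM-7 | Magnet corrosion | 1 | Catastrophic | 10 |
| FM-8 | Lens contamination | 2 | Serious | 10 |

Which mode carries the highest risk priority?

RPN = Severity × Occurrence × Detection:
  FM-1: 2 × 10 × 2 = 40
  FM-2: 3 × 3 × 8 = 72
  FM-3: 3 × 7 × 9 = 189
  FM-4: 8 × 2 × 7 = 112
  FM-5: 8 × 6 × 4 = 192
  FM-6: 8 × 4 × 8 = 256
  FM-7: 9 × 10 × 1 = 90
  FM-8: 5 × 10 × 2 = 100
Highest RPN is 256 → FM-6.

FM-6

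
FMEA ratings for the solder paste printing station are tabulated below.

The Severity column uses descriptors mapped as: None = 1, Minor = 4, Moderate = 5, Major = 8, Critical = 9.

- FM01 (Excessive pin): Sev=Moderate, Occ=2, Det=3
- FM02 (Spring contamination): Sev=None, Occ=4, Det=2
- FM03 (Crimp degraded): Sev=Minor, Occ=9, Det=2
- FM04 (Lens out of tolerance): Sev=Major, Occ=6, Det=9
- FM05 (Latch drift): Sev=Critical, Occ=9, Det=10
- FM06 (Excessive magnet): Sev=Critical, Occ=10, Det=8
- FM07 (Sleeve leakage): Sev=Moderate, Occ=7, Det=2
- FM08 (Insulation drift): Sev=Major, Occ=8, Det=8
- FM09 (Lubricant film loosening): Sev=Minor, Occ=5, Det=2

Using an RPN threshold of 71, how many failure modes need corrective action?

RPN = Severity × Occurrence × Detection:
  FM01: 5 × 2 × 3 = 30
  FM02: 1 × 4 × 2 = 8
  FM03: 4 × 9 × 2 = 72
  FM04: 8 × 6 × 9 = 432
  FM05: 9 × 9 × 10 = 810
  FM06: 9 × 10 × 8 = 720
  FM07: 5 × 7 × 2 = 70
  FM08: 8 × 8 × 8 = 512
  FM09: 4 × 5 × 2 = 40
Modes with RPN ≥ 71: FM03 (72), FM04 (432), FM05 (810), FM06 (720), FM08 (512) → 5.

5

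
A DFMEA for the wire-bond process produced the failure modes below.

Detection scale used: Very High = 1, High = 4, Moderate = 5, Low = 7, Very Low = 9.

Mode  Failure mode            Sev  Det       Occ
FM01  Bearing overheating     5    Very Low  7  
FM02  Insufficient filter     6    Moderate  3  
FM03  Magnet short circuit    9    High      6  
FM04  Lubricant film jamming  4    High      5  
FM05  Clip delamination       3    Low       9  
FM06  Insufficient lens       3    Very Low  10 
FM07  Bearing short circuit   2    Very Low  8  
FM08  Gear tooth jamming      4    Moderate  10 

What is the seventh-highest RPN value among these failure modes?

RPN = Severity × Occurrence × Detection:
  FM01: 5 × 7 × 9 = 315
  FM02: 6 × 3 × 5 = 90
  FM03: 9 × 6 × 4 = 216
  FM04: 4 × 5 × 4 = 80
  FM05: 3 × 9 × 7 = 189
  FM06: 3 × 10 × 9 = 270
  FM07: 2 × 8 × 9 = 144
  FM08: 4 × 10 × 5 = 200
Sorted descending: 315, 270, 216, 200, 189, 144, 90, 80.
The seventh-highest RPN is 90 (FM02).

90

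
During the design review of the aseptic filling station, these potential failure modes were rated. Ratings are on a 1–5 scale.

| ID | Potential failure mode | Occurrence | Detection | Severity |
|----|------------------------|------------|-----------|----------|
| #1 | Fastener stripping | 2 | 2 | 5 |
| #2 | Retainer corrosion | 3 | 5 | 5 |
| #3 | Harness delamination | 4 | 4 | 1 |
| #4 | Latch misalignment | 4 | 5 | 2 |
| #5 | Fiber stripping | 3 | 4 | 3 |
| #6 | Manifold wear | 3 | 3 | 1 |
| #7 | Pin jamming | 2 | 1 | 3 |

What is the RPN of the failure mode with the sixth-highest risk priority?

9

RPN = Severity × Occurrence × Detection:
  #1: 5 × 2 × 2 = 20
  #2: 5 × 3 × 5 = 75
  #3: 1 × 4 × 4 = 16
  #4: 2 × 4 × 5 = 40
  #5: 3 × 3 × 4 = 36
  #6: 1 × 3 × 3 = 9
  #7: 3 × 2 × 1 = 6
Sorted descending: 75, 40, 36, 20, 16, 9, 6.
The sixth-highest RPN is 9 (#6).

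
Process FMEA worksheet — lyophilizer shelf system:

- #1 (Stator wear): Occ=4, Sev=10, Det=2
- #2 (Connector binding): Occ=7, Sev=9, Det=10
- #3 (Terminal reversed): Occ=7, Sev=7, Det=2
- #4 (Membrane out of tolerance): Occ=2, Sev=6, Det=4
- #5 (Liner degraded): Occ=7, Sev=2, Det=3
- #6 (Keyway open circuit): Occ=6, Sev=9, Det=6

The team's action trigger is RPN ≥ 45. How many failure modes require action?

5

RPN = Severity × Occurrence × Detection:
  #1: 10 × 4 × 2 = 80
  #2: 9 × 7 × 10 = 630
  #3: 7 × 7 × 2 = 98
  #4: 6 × 2 × 4 = 48
  #5: 2 × 7 × 3 = 42
  #6: 9 × 6 × 6 = 324
Modes with RPN ≥ 45: #1 (80), #2 (630), #3 (98), #4 (48), #6 (324) → 5.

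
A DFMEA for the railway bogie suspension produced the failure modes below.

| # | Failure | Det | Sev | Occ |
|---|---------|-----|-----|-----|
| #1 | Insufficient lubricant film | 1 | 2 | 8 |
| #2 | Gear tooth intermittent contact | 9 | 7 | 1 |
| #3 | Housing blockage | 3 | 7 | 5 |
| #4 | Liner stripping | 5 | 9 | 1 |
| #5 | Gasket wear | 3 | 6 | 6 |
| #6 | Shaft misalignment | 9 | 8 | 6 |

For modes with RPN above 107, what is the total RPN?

540

RPN = Severity × Occurrence × Detection:
  #1: 2 × 8 × 1 = 16
  #2: 7 × 1 × 9 = 63
  #3: 7 × 5 × 3 = 105
  #4: 9 × 1 × 5 = 45
  #5: 6 × 6 × 3 = 108
  #6: 8 × 6 × 9 = 432
RPN > 107: #5 (108), #6 (432).
Sum: 108 + 432 = 540.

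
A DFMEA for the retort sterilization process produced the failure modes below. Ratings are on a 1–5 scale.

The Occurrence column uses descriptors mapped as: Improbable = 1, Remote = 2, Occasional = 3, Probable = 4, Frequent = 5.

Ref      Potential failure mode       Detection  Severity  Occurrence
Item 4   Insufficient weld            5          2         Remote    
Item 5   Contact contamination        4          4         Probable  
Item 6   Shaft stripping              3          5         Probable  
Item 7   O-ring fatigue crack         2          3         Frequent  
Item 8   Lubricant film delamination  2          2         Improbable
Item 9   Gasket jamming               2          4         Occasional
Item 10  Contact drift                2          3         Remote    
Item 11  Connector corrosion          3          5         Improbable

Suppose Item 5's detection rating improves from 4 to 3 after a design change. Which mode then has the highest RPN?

Item 6

RPN = Severity × Occurrence × Detection:
  Item 4: 2 × 2 × 5 = 20
  Item 5: 4 × 4 × 4 = 64
  Item 6: 5 × 4 × 3 = 60
  Item 7: 3 × 5 × 2 = 30
  Item 8: 2 × 1 × 2 = 4
  Item 9: 4 × 3 × 2 = 24
  Item 10: 3 × 2 × 2 = 12
  Item 11: 5 × 1 × 3 = 15
After action: Item 5 → 4 × 4 × 3 = 48.
Revised RPNs: Item 6=60, Item 5=48, Item 7=30, Item 9=24, Item 4=20, Item 11=15, Item 10=12, Item 8=4.
Highest is now Item 6 (60).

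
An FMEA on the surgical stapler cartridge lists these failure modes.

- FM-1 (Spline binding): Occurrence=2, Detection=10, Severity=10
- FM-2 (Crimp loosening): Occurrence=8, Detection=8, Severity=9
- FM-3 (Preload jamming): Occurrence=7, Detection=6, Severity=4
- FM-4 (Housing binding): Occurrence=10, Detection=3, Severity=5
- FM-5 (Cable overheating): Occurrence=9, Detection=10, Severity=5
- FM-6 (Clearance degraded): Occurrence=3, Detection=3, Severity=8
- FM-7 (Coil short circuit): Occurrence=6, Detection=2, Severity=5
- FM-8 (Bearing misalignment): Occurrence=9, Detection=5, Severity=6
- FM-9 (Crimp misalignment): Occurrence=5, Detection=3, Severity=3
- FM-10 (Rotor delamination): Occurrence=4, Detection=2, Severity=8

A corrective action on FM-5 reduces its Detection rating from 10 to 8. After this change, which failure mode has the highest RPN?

FM-2

RPN = Severity × Occurrence × Detection:
  FM-1: 10 × 2 × 10 = 200
  FM-2: 9 × 8 × 8 = 576
  FM-3: 4 × 7 × 6 = 168
  FM-4: 5 × 10 × 3 = 150
  FM-5: 5 × 9 × 10 = 450
  FM-6: 8 × 3 × 3 = 72
  FM-7: 5 × 6 × 2 = 60
  FM-8: 6 × 9 × 5 = 270
  FM-9: 3 × 5 × 3 = 45
  FM-10: 8 × 4 × 2 = 64
After action: FM-5 → 5 × 9 × 8 = 360.
Revised RPNs: FM-2=576, FM-5=360, FM-8=270, FM-1=200, FM-3=168, FM-4=150, FM-6=72, FM-10=64, FM-7=60, FM-9=45.
Highest is now FM-2 (576).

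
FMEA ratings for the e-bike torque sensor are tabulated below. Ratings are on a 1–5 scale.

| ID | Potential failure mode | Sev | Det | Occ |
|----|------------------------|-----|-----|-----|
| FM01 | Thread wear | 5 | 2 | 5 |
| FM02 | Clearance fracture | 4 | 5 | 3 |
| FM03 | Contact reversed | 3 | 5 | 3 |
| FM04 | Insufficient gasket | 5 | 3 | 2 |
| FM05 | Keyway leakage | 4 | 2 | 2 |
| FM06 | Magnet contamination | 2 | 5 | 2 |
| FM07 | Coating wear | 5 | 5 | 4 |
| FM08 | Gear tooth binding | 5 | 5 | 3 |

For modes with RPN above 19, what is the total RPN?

380

RPN = Severity × Occurrence × Detection:
  FM01: 5 × 5 × 2 = 50
  FM02: 4 × 3 × 5 = 60
  FM03: 3 × 3 × 5 = 45
  FM04: 5 × 2 × 3 = 30
  FM05: 4 × 2 × 2 = 16
  FM06: 2 × 2 × 5 = 20
  FM07: 5 × 4 × 5 = 100
  FM08: 5 × 3 × 5 = 75
RPN > 19: FM01 (50), FM02 (60), FM03 (45), FM04 (30), FM06 (20), FM07 (100), FM08 (75).
Sum: 50 + 60 + 45 + 30 + 20 + 100 + 75 = 380.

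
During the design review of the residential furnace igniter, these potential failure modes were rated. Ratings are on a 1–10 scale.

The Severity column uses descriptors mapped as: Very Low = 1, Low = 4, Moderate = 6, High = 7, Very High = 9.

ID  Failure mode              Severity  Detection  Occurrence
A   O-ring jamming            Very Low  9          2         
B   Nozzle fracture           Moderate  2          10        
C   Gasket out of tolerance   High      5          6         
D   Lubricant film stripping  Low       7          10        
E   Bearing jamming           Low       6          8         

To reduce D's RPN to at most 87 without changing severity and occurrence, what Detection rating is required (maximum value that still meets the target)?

2

D: S=4, O=10, D=7 → current RPN = 280.
Fixed product = 40. Need 40 × D ≤ 87, so D ≤ 87/40 = 2.17.
Maximum integer Detection rating = 2 (gives RPN 80; D=3 would give 120 > 87).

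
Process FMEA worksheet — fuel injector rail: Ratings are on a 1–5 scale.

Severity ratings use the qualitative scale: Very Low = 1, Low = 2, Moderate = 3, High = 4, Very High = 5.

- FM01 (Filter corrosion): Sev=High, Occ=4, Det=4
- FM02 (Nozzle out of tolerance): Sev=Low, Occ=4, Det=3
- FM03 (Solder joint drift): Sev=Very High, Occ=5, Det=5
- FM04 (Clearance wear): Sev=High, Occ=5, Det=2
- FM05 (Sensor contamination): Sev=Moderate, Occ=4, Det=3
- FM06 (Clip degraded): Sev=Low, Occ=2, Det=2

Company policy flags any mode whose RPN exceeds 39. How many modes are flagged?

RPN = Severity × Occurrence × Detection:
  FM01: 4 × 4 × 4 = 64
  FM02: 2 × 4 × 3 = 24
  FM03: 5 × 5 × 5 = 125
  FM04: 4 × 5 × 2 = 40
  FM05: 3 × 4 × 3 = 36
  FM06: 2 × 2 × 2 = 8
Modes with RPN > 39: FM01 (64), FM03 (125), FM04 (40) → 3.

3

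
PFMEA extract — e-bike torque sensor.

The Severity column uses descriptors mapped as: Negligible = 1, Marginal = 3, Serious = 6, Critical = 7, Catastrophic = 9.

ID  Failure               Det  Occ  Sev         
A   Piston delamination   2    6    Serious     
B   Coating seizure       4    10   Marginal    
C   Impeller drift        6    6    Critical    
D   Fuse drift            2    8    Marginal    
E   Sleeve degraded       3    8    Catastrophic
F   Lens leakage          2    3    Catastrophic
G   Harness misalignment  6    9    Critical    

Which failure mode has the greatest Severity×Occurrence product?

E

Criticality = Severity × Occurrence:
  A: 6 × 6 = 36
  B: 3 × 10 = 30
  C: 7 × 6 = 42
  D: 3 × 8 = 24
  E: 9 × 8 = 72
  F: 9 × 3 = 27
  G: 7 × 9 = 63
Highest criticality is 72 → E.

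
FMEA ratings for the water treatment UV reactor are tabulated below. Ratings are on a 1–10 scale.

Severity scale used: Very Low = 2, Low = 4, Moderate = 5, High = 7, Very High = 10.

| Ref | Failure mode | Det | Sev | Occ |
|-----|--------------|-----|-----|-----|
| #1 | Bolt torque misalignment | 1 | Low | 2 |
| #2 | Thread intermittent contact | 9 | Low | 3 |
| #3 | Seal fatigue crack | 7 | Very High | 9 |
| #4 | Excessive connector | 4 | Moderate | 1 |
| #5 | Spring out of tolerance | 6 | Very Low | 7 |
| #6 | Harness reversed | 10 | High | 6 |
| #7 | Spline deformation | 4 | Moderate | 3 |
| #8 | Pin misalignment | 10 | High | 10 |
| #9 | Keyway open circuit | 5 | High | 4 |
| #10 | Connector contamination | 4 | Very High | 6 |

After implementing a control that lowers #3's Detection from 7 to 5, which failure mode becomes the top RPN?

#8

RPN = Severity × Occurrence × Detection:
  #1: 4 × 2 × 1 = 8
  #2: 4 × 3 × 9 = 108
  #3: 10 × 9 × 7 = 630
  #4: 5 × 1 × 4 = 20
  #5: 2 × 7 × 6 = 84
  #6: 7 × 6 × 10 = 420
  #7: 5 × 3 × 4 = 60
  #8: 7 × 10 × 10 = 700
  #9: 7 × 4 × 5 = 140
  #10: 10 × 6 × 4 = 240
After action: #3 → 10 × 9 × 5 = 450.
Revised RPNs: #8=700, #3=450, #6=420, #10=240, #9=140, #2=108, #5=84, #7=60, #4=20, #1=8.
Highest is now #8 (700).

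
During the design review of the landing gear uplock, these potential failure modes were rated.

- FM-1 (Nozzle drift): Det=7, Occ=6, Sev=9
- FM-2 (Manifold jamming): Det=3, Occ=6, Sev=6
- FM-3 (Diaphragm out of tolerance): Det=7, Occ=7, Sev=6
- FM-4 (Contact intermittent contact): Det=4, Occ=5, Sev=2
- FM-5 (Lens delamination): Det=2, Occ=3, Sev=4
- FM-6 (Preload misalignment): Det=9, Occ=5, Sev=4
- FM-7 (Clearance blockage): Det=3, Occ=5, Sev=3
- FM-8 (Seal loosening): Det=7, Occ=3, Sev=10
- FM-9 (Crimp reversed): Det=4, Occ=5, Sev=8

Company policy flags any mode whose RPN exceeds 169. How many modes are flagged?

RPN = Severity × Occurrence × Detection:
  FM-1: 9 × 6 × 7 = 378
  FM-2: 6 × 6 × 3 = 108
  FM-3: 6 × 7 × 7 = 294
  FM-4: 2 × 5 × 4 = 40
  FM-5: 4 × 3 × 2 = 24
  FM-6: 4 × 5 × 9 = 180
  FM-7: 3 × 5 × 3 = 45
  FM-8: 10 × 3 × 7 = 210
  FM-9: 8 × 5 × 4 = 160
Modes with RPN > 169: FM-1 (378), FM-3 (294), FM-6 (180), FM-8 (210) → 4.

4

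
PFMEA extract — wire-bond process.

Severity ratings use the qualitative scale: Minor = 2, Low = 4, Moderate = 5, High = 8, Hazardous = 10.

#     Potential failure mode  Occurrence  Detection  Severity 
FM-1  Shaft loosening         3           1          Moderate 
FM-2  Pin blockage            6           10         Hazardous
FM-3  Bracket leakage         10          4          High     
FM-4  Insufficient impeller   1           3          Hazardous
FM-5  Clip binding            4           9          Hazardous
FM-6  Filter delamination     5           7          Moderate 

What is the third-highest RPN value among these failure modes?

RPN = Severity × Occurrence × Detection:
  FM-1: 5 × 3 × 1 = 15
  FM-2: 10 × 6 × 10 = 600
  FM-3: 8 × 10 × 4 = 320
  FM-4: 10 × 1 × 3 = 30
  FM-5: 10 × 4 × 9 = 360
  FM-6: 5 × 5 × 7 = 175
Sorted descending: 600, 360, 320, 175, 30, 15.
The third-highest RPN is 320 (FM-3).

320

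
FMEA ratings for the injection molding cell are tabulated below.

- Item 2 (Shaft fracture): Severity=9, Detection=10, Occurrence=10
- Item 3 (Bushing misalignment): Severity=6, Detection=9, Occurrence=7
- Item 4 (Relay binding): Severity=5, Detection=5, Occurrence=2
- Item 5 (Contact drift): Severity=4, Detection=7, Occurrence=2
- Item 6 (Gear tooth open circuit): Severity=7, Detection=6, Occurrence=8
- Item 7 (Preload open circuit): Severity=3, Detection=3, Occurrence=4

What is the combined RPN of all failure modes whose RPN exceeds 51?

1670

RPN = Severity × Occurrence × Detection:
  Item 2: 9 × 10 × 10 = 900
  Item 3: 6 × 7 × 9 = 378
  Item 4: 5 × 2 × 5 = 50
  Item 5: 4 × 2 × 7 = 56
  Item 6: 7 × 8 × 6 = 336
  Item 7: 3 × 4 × 3 = 36
RPN > 51: Item 2 (900), Item 3 (378), Item 5 (56), Item 6 (336).
Sum: 900 + 378 + 56 + 336 = 1670.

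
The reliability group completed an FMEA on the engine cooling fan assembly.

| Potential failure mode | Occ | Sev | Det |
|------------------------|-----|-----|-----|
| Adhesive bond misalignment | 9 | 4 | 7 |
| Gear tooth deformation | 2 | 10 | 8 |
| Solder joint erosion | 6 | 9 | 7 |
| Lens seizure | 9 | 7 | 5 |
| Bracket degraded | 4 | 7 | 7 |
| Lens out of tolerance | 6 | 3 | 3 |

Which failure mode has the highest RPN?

Solder joint erosion

RPN = Severity × Occurrence × Detection:
  Adhesive bond misalignment: 4 × 9 × 7 = 252
  Gear tooth deformation: 10 × 2 × 8 = 160
  Solder joint erosion: 9 × 6 × 7 = 378
  Lens seizure: 7 × 9 × 5 = 315
  Bracket degraded: 7 × 4 × 7 = 196
  Lens out of tolerance: 3 × 6 × 3 = 54
Highest RPN is 378 → Solder joint erosion.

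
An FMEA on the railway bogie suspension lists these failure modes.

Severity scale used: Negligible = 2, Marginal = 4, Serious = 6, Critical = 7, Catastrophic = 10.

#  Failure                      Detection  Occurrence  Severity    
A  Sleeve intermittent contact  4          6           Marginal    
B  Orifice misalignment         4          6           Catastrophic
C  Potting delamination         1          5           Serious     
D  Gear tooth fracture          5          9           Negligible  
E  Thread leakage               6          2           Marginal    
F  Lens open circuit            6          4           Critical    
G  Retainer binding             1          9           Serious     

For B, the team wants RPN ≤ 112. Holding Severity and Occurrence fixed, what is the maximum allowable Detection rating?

B: S=10, O=6, D=4 → current RPN = 240.
Fixed product = 60. Need 60 × D ≤ 112, so D ≤ 112/60 = 1.87.
Maximum integer Detection rating = 1 (gives RPN 60; D=2 would give 120 > 112).

1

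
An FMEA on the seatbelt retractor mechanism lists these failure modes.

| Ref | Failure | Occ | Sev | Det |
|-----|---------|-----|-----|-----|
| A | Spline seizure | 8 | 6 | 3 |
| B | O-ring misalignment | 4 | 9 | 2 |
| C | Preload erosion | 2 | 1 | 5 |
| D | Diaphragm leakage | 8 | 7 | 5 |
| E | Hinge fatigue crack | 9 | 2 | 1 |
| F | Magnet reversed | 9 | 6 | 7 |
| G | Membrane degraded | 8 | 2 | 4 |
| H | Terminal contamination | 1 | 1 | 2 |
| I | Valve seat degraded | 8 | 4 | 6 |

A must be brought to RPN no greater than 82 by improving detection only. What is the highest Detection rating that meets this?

A: S=6, O=8, D=3 → current RPN = 144.
Fixed product = 48. Need 48 × D ≤ 82, so D ≤ 82/48 = 1.71.
Maximum integer Detection rating = 1 (gives RPN 48; D=2 would give 96 > 82).

1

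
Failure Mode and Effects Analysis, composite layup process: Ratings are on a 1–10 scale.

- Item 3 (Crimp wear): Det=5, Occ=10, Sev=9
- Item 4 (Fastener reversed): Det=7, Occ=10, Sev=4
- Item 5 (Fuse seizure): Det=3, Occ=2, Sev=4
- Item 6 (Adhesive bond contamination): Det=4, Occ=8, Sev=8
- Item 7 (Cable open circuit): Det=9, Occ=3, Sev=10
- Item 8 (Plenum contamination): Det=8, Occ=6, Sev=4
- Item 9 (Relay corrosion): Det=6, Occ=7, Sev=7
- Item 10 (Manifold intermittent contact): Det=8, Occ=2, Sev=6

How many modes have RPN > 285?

RPN = Severity × Occurrence × Detection:
  Item 3: 9 × 10 × 5 = 450
  Item 4: 4 × 10 × 7 = 280
  Item 5: 4 × 2 × 3 = 24
  Item 6: 8 × 8 × 4 = 256
  Item 7: 10 × 3 × 9 = 270
  Item 8: 4 × 6 × 8 = 192
  Item 9: 7 × 7 × 6 = 294
  Item 10: 6 × 2 × 8 = 96
Modes with RPN > 285: Item 3 (450), Item 9 (294) → 2.

2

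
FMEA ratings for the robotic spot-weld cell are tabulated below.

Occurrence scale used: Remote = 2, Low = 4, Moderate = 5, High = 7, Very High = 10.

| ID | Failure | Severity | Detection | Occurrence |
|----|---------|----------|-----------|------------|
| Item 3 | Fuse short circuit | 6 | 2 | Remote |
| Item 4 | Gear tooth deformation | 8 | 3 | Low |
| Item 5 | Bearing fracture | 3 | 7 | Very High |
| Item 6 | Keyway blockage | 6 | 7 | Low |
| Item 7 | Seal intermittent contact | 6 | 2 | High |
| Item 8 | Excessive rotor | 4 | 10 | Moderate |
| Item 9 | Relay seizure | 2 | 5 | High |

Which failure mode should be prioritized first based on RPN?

RPN = Severity × Occurrence × Detection:
  Item 3: 6 × 2 × 2 = 24
  Item 4: 8 × 4 × 3 = 96
  Item 5: 3 × 10 × 7 = 210
  Item 6: 6 × 4 × 7 = 168
  Item 7: 6 × 7 × 2 = 84
  Item 8: 4 × 5 × 10 = 200
  Item 9: 2 × 7 × 5 = 70
Highest RPN is 210 → Item 5.

Item 5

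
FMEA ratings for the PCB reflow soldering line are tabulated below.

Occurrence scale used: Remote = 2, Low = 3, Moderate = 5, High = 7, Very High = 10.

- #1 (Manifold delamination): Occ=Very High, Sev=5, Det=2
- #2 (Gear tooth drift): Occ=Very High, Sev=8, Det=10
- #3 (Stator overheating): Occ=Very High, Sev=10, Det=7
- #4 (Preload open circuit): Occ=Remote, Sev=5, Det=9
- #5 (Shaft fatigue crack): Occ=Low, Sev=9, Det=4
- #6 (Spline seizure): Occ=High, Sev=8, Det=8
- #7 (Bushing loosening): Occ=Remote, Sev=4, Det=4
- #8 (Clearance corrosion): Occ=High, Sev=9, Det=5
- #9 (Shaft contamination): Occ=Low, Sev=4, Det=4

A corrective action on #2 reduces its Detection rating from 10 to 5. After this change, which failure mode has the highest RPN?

RPN = Severity × Occurrence × Detection:
  #1: 5 × 10 × 2 = 100
  #2: 8 × 10 × 10 = 800
  #3: 10 × 10 × 7 = 700
  #4: 5 × 2 × 9 = 90
  #5: 9 × 3 × 4 = 108
  #6: 8 × 7 × 8 = 448
  #7: 4 × 2 × 4 = 32
  #8: 9 × 7 × 5 = 315
  #9: 4 × 3 × 4 = 48
After action: #2 → 8 × 10 × 5 = 400.
Revised RPNs: #3=700, #6=448, #2=400, #8=315, #5=108, #1=100, #4=90, #9=48, #7=32.
Highest is now #3 (700).

#3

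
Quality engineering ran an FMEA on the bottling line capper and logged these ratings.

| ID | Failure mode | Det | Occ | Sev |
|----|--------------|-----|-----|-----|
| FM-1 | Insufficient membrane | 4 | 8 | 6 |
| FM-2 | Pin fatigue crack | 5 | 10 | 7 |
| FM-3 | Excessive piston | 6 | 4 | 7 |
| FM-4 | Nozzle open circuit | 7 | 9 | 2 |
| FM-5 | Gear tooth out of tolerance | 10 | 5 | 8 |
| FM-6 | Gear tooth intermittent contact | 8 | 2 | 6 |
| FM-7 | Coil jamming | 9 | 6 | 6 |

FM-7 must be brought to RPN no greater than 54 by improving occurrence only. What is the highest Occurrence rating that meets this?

FM-7: S=6, O=6, D=9 → current RPN = 324.
Fixed product = 54. Need 54 × O ≤ 54, so O ≤ 54/54 = 1.00.
Maximum integer Occurrence rating = 1 (gives RPN 54; O=2 would give 108 > 54).

1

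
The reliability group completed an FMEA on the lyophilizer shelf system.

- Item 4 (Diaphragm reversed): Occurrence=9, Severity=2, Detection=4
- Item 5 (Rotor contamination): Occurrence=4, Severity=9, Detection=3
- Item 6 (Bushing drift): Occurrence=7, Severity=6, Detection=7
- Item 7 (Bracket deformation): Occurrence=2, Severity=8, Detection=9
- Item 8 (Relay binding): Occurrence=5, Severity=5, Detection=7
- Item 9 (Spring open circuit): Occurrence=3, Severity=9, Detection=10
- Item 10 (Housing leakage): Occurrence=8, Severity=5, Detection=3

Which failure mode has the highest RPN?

Item 6

RPN = Severity × Occurrence × Detection:
  Item 4: 2 × 9 × 4 = 72
  Item 5: 9 × 4 × 3 = 108
  Item 6: 6 × 7 × 7 = 294
  Item 7: 8 × 2 × 9 = 144
  Item 8: 5 × 5 × 7 = 175
  Item 9: 9 × 3 × 10 = 270
  Item 10: 5 × 8 × 3 = 120
Highest RPN is 294 → Item 6.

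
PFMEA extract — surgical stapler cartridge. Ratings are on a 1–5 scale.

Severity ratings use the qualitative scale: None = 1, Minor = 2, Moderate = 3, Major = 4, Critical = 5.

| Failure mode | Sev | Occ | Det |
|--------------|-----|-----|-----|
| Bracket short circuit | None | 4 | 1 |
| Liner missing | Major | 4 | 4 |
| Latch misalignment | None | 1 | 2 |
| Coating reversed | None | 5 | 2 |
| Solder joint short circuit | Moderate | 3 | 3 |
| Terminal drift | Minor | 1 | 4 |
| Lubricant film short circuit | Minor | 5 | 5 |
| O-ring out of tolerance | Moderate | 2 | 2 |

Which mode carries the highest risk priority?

RPN = Severity × Occurrence × Detection:
  Bracket short circuit: 1 × 4 × 1 = 4
  Liner missing: 4 × 4 × 4 = 64
  Latch misalignment: 1 × 1 × 2 = 2
  Coating reversed: 1 × 5 × 2 = 10
  Solder joint short circuit: 3 × 3 × 3 = 27
  Terminal drift: 2 × 1 × 4 = 8
  Lubricant film short circuit: 2 × 5 × 5 = 50
  O-ring out of tolerance: 3 × 2 × 2 = 12
Highest RPN is 64 → Liner missing.

Liner missing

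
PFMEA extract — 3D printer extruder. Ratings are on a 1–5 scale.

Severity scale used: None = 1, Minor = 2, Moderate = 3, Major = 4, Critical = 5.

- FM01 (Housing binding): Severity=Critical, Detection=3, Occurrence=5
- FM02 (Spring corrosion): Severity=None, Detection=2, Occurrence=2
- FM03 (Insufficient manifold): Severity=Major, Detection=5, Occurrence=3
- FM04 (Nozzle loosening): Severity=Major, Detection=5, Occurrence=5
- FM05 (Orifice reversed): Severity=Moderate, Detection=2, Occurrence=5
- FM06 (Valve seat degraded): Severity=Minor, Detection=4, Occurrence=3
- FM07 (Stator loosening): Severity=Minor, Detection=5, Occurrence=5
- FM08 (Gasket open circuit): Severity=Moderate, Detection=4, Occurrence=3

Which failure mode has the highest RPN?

RPN = Severity × Occurrence × Detection:
  FM01: 5 × 5 × 3 = 75
  FM02: 1 × 2 × 2 = 4
  FM03: 4 × 3 × 5 = 60
  FM04: 4 × 5 × 5 = 100
  FM05: 3 × 5 × 2 = 30
  FM06: 2 × 3 × 4 = 24
  FM07: 2 × 5 × 5 = 50
  FM08: 3 × 3 × 4 = 36
Highest RPN is 100 → FM04.

FM04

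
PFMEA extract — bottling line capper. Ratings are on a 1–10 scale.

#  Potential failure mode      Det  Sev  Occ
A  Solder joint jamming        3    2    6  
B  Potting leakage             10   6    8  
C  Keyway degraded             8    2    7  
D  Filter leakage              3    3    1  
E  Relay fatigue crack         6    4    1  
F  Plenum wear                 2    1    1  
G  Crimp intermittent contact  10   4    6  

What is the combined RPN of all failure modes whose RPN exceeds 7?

901

RPN = Severity × Occurrence × Detection:
  A: 2 × 6 × 3 = 36
  B: 6 × 8 × 10 = 480
  C: 2 × 7 × 8 = 112
  D: 3 × 1 × 3 = 9
  E: 4 × 1 × 6 = 24
  F: 1 × 1 × 2 = 2
  G: 4 × 6 × 10 = 240
RPN > 7: A (36), B (480), C (112), D (9), E (24), G (240).
Sum: 36 + 480 + 112 + 9 + 24 + 240 = 901.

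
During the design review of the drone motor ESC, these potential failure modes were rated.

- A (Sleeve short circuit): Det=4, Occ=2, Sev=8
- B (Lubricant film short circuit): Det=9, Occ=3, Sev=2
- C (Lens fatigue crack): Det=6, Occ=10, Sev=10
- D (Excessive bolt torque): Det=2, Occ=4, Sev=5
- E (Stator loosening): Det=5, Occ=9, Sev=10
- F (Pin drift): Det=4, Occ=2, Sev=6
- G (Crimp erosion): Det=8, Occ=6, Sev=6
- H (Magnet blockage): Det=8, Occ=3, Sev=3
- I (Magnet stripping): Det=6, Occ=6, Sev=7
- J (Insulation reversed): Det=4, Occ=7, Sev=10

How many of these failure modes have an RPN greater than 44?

9

RPN = Severity × Occurrence × Detection:
  A: 8 × 2 × 4 = 64
  B: 2 × 3 × 9 = 54
  C: 10 × 10 × 6 = 600
  D: 5 × 4 × 2 = 40
  E: 10 × 9 × 5 = 450
  F: 6 × 2 × 4 = 48
  G: 6 × 6 × 8 = 288
  H: 3 × 3 × 8 = 72
  I: 7 × 6 × 6 = 252
  J: 10 × 7 × 4 = 280
Modes with RPN > 44: A (64), B (54), C (600), E (450), F (48), G (288), H (72), I (252), J (280) → 9.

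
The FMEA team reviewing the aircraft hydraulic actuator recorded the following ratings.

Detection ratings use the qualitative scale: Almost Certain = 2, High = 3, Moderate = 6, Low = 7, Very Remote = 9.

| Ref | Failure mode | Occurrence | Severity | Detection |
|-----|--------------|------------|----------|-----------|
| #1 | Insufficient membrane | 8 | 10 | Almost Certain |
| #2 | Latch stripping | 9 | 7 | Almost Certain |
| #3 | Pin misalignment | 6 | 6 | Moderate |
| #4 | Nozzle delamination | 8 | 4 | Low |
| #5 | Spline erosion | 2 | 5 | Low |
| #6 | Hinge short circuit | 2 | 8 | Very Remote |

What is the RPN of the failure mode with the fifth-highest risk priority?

RPN = Severity × Occurrence × Detection:
  #1: 10 × 8 × 2 = 160
  #2: 7 × 9 × 2 = 126
  #3: 6 × 6 × 6 = 216
  #4: 4 × 8 × 7 = 224
  #5: 5 × 2 × 7 = 70
  #6: 8 × 2 × 9 = 144
Sorted descending: 224, 216, 160, 144, 126, 70.
The fifth-highest RPN is 126 (#2).

126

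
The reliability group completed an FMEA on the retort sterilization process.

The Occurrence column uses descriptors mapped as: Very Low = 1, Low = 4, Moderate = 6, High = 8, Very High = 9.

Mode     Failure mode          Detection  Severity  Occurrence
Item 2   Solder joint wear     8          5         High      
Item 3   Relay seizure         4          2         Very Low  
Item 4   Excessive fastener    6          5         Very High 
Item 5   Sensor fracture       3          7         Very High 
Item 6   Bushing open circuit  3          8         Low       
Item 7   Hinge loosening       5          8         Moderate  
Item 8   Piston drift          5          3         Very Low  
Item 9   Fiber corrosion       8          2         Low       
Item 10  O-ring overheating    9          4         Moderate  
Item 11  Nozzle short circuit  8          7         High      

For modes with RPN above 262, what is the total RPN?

1038

RPN = Severity × Occurrence × Detection:
  Item 2: 5 × 8 × 8 = 320
  Item 3: 2 × 1 × 4 = 8
  Item 4: 5 × 9 × 6 = 270
  Item 5: 7 × 9 × 3 = 189
  Item 6: 8 × 4 × 3 = 96
  Item 7: 8 × 6 × 5 = 240
  Item 8: 3 × 1 × 5 = 15
  Item 9: 2 × 4 × 8 = 64
  Item 10: 4 × 6 × 9 = 216
  Item 11: 7 × 8 × 8 = 448
RPN > 262: Item 2 (320), Item 4 (270), Item 11 (448).
Sum: 320 + 270 + 448 = 1038.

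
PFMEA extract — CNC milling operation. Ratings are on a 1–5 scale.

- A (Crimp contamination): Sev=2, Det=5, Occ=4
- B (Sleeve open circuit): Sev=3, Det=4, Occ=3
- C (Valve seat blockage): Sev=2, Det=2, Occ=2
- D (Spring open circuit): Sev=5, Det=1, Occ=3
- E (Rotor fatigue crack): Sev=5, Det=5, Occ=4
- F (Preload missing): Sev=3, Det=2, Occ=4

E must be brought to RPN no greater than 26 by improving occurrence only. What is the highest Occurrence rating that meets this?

E: S=5, O=4, D=5 → current RPN = 100.
Fixed product = 25. Need 25 × O ≤ 26, so O ≤ 26/25 = 1.04.
Maximum integer Occurrence rating = 1 (gives RPN 25; O=2 would give 50 > 26).

1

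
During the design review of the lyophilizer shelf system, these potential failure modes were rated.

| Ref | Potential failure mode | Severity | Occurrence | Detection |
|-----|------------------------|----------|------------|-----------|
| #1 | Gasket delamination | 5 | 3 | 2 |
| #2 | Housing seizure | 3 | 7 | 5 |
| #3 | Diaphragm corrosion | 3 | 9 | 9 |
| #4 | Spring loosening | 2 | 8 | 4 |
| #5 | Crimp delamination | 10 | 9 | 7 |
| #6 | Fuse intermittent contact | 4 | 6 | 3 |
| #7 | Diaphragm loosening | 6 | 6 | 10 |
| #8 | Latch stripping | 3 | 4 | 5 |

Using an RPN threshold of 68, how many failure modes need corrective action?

5

RPN = Severity × Occurrence × Detection:
  #1: 5 × 3 × 2 = 30
  #2: 3 × 7 × 5 = 105
  #3: 3 × 9 × 9 = 243
  #4: 2 × 8 × 4 = 64
  #5: 10 × 9 × 7 = 630
  #6: 4 × 6 × 3 = 72
  #7: 6 × 6 × 10 = 360
  #8: 3 × 4 × 5 = 60
Modes with RPN ≥ 68: #2 (105), #3 (243), #5 (630), #6 (72), #7 (360) → 5.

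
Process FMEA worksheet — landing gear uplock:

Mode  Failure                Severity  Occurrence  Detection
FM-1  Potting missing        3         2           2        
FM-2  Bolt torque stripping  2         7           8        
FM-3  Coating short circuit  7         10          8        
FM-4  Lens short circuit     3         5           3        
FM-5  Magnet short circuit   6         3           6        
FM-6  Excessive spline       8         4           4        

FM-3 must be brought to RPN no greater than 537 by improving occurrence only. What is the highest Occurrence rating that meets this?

9

FM-3: S=7, O=10, D=8 → current RPN = 560.
Fixed product = 56. Need 56 × O ≤ 537, so O ≤ 537/56 = 9.59.
Maximum integer Occurrence rating = 9 (gives RPN 504; O=10 would give 560 > 537).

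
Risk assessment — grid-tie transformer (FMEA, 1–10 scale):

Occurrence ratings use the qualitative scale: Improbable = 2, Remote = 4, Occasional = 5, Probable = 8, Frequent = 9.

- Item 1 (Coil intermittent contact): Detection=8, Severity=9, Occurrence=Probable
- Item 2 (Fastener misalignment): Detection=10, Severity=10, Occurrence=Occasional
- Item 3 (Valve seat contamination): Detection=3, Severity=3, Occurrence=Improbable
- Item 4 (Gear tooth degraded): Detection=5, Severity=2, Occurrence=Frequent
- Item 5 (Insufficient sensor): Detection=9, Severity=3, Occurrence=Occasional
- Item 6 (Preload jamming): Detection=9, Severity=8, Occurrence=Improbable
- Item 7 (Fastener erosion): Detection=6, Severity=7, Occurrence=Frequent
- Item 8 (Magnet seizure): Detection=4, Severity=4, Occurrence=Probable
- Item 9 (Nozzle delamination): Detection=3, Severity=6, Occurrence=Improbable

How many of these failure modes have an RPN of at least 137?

RPN = Severity × Occurrence × Detection:
  Item 1: 9 × 8 × 8 = 576
  Item 2: 10 × 5 × 10 = 500
  Item 3: 3 × 2 × 3 = 18
  Item 4: 2 × 9 × 5 = 90
  Item 5: 3 × 5 × 9 = 135
  Item 6: 8 × 2 × 9 = 144
  Item 7: 7 × 9 × 6 = 378
  Item 8: 4 × 8 × 4 = 128
  Item 9: 6 × 2 × 3 = 36
Modes with RPN ≥ 137: Item 1 (576), Item 2 (500), Item 6 (144), Item 7 (378) → 4.

4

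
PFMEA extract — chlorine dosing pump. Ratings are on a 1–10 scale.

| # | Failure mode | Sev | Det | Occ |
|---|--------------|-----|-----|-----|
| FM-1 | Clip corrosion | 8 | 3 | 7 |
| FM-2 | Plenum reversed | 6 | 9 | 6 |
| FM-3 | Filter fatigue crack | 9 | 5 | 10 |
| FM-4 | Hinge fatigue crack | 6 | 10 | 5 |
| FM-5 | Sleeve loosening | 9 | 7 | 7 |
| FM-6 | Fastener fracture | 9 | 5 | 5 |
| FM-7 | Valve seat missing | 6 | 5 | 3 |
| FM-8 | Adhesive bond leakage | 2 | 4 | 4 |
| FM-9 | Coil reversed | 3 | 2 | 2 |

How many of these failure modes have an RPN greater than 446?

1

RPN = Severity × Occurrence × Detection:
  FM-1: 8 × 7 × 3 = 168
  FM-2: 6 × 6 × 9 = 324
  FM-3: 9 × 10 × 5 = 450
  FM-4: 6 × 5 × 10 = 300
  FM-5: 9 × 7 × 7 = 441
  FM-6: 9 × 5 × 5 = 225
  FM-7: 6 × 3 × 5 = 90
  FM-8: 2 × 4 × 4 = 32
  FM-9: 3 × 2 × 2 = 12
Modes with RPN > 446: FM-3 (450) → 1.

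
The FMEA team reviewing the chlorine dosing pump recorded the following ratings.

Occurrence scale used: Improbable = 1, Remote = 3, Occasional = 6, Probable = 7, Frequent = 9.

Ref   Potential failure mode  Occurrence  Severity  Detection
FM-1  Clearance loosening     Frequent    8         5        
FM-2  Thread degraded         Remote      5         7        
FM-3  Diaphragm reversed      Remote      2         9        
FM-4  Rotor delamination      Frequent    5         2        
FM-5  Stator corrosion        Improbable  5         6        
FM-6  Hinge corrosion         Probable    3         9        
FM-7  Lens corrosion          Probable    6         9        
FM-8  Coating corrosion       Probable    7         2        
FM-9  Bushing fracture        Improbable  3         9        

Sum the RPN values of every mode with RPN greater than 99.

1032

RPN = Severity × Occurrence × Detection:
  FM-1: 8 × 9 × 5 = 360
  FM-2: 5 × 3 × 7 = 105
  FM-3: 2 × 3 × 9 = 54
  FM-4: 5 × 9 × 2 = 90
  FM-5: 5 × 1 × 6 = 30
  FM-6: 3 × 7 × 9 = 189
  FM-7: 6 × 7 × 9 = 378
  FM-8: 7 × 7 × 2 = 98
  FM-9: 3 × 1 × 9 = 27
RPN > 99: FM-1 (360), FM-2 (105), FM-6 (189), FM-7 (378).
Sum: 360 + 105 + 189 + 378 = 1032.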